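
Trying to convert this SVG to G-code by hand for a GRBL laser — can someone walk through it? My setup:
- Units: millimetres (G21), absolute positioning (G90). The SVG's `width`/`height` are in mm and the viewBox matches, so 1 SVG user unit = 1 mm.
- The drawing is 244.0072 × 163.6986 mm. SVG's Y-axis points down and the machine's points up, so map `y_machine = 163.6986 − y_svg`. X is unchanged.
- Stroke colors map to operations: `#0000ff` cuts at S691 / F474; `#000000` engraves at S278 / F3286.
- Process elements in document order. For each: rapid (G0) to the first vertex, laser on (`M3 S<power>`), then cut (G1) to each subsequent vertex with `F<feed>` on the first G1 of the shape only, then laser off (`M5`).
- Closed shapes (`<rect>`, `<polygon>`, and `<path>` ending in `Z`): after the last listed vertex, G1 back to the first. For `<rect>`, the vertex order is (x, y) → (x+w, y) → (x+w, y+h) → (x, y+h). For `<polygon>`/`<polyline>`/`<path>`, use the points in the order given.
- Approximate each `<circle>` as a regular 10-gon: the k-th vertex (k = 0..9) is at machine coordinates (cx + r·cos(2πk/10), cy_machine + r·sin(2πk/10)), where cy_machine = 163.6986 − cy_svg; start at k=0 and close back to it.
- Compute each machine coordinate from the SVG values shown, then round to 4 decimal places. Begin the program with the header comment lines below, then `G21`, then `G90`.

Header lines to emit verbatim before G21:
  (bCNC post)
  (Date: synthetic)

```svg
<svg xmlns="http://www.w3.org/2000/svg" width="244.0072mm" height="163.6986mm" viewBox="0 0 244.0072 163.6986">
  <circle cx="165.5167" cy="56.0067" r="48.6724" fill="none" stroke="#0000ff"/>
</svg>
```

(bCNC post)
(Date: synthetic)
G21
G90
G0 X214.1891 Y107.6919
M3 S691
G1 X204.8935 Y136.3008 F474
G1 X180.5573 Y153.9821
G1 X150.4761 Y153.9821
G1 X126.1399 Y136.3008
G1 X116.8443 Y107.6919
G1 X126.1399 Y79.0830
G1 X150.4761 Y61.4017
G1 X180.5573 Y61.4017
G1 X204.8935 Y79.0830
G1 X214.1891 Y107.6919
M5

1 u = 1 mm; y_m = 163.6986 − y.

[1] `<circle>` circle, #0000ff→cut S691 F474: (214.1891,107.6919) → (204.8935,136.3008) → (180.5573,153.9821) → (150.4761,153.9821) → (126.1399,136.3008) → (116.8443,107.6919) → (126.1399,79.0830) → (150.4761,61.4017) → (180.5573,61.4017) → (204.8935,79.0830) → (214.1891,107.6919) (closed)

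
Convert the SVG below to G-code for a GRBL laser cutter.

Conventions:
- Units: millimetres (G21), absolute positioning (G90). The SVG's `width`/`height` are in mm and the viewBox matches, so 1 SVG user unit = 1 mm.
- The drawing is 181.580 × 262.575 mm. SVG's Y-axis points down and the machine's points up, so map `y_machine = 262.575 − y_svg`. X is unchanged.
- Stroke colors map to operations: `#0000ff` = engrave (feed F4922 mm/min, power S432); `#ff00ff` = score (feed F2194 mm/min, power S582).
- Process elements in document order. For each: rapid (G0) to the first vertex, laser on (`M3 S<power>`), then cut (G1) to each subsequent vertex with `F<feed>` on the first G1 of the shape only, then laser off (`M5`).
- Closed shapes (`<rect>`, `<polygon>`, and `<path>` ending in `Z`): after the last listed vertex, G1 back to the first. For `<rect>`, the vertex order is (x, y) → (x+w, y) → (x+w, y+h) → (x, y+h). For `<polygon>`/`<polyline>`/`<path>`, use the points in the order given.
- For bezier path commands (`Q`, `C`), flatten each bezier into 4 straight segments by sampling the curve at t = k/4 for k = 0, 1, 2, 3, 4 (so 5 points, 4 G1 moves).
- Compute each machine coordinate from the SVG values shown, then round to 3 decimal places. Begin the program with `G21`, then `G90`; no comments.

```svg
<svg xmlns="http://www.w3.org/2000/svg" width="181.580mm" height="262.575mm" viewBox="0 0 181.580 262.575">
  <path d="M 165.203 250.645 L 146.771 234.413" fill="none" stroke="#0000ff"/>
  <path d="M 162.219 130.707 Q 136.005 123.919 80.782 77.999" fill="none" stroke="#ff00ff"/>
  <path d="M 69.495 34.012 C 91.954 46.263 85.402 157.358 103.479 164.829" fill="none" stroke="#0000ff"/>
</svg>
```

1 u = 1 mm; y_m = 262.575 − y.

[1] `<path>` line segment, #0000ff→engrave S432 F4922: (165.203,11.930) → (146.771,28.162)

[2] `<path>` quadratic bezier, #ff00ff→score S582 F2194: (162.219,131.868) → (147.299,137.708) → (128.753,148.439) → (106.580,164.062) → (80.782,184.576)

[3] `<path>` cubic bezier, #0000ff→engrave S432 F4922: (69.495,228.563) → (81.738,204.005) → (88.130,161.362) → (93.701,119.615) → (103.479,97.746)

G21
G90
G0 X165.203 Y11.930
M3 S432
G1 X146.771 Y28.162 F4922
M5
G0 X162.219 Y131.868
M3 S582
G1 X147.299 Y137.708 F2194
G1 X128.753 Y148.439
G1 X106.580 Y164.062
G1 X80.782 Y184.576
M5
G0 X69.495 Y228.563
M3 S432
G1 X81.738 Y204.005 F4922
G1 X88.130 Y161.362
G1 X93.701 Y119.615
G1 X103.479 Y97.746
M5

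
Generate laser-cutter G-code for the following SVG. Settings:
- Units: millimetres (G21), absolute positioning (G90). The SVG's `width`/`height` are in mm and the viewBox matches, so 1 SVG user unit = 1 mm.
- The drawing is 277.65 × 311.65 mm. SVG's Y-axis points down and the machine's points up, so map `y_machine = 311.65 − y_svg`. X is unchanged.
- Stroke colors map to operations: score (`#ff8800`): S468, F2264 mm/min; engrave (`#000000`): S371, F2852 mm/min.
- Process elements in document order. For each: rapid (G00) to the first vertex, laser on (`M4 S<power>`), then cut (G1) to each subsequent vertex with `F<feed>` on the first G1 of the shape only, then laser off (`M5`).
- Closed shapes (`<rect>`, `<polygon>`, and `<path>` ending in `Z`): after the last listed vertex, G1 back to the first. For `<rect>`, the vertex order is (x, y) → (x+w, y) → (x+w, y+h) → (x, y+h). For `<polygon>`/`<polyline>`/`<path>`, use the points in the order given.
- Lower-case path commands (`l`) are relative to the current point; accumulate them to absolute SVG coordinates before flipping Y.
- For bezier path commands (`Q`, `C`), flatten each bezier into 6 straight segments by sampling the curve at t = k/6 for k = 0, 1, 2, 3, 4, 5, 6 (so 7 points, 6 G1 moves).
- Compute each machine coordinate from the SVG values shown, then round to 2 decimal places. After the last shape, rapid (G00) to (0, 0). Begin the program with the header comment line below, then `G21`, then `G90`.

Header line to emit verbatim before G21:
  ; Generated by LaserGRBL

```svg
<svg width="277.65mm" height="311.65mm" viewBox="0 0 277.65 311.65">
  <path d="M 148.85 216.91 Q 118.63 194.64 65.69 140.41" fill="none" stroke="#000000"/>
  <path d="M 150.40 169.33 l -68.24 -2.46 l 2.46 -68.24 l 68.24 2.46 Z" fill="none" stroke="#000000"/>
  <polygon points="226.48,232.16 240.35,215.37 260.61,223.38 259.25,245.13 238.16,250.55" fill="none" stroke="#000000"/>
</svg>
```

; Generated by LaserGRBL
G21
G90
G00 X148.85 Y94.74
M4 S371
G1 X138.15 Y103.05 F2852
G1 X126.18 Y113.14
G1 X112.95 Y125.00
G1 X98.46 Y138.64
G1 X82.71 Y154.05
G1 X65.69 Y171.24
M5
G00 X150.40 Y142.32
M4 S371
G1 X82.16 Y144.78 F2852
G1 X84.62 Y213.02
G1 X152.86 Y210.56
G1 X150.40 Y142.32
M5
G00 X226.48 Y79.49
M4 S371
G1 X240.35 Y96.28 F2852
G1 X260.61 Y88.27
G1 X259.25 Y66.52
G1 X238.16 Y61.10
G1 X226.48 Y79.49
M5
G00 X0.00 Y0.00

viewBox `0 0 277.65 311.65` with mm width/height → 1 unit = 1 mm. Flip: y_m = 311.65 − y_svg.

**Shape 1** — `<path>` quadratic bezier, stroke `#000000` → engrave (S371, F2852). Control points (SVG): P0=(148.85,216.91), P1=(118.63,194.64), P2=(65.69,140.41); sampled at t=k/6. Machine vertices: (148.85,94.74) → (138.15,103.05) → (126.18,113.14) → (112.95,125.00) → (98.46,138.64) → (82.71,154.05) → (65.69,171.24). Open path.

**Shape 2** — `<path>` regular polygon, stroke `#000000` → engrave (S371, F2852). Machine vertices: (150.40,142.32) → (82.16,144.78) → (84.62,213.02) → (152.86,210.56) → (150.40,142.32). Closed: final G1 returns to the first vertex.

**Shape 3** — `<polygon>` regular polygon, stroke `#000000` → engrave (S371, F2852). Machine vertices: (226.48,79.49) → (240.35,96.28) → (260.61,88.27) → (259.25,66.52) → (238.16,61.10) → (226.48,79.49). Closed: final G1 returns to the first vertex.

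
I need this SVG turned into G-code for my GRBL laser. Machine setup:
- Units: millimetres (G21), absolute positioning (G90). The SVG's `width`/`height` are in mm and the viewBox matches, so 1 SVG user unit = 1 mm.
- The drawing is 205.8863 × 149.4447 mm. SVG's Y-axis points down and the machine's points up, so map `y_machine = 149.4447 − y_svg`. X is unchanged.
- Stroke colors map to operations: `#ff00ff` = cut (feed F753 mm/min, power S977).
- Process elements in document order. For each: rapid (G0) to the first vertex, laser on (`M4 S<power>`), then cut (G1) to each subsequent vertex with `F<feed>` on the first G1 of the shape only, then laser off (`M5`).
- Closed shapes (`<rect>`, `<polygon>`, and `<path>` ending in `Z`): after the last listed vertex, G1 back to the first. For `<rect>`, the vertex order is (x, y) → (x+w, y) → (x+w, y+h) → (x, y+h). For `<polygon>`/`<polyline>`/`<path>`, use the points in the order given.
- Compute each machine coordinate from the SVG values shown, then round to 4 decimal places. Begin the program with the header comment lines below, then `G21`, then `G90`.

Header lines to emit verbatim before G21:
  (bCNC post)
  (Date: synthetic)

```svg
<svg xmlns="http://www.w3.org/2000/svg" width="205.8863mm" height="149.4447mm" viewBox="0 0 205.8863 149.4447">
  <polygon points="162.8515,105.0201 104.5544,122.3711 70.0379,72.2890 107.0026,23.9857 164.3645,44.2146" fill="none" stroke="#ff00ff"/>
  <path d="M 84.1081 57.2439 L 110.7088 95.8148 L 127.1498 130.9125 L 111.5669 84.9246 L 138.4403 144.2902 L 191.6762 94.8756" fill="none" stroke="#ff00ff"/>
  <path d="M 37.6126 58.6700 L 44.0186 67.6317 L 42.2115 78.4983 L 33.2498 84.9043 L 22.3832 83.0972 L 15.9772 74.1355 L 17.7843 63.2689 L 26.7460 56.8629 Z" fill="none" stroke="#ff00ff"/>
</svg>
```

(bCNC post)
(Date: synthetic)
G21
G90
G0 X162.8515 Y44.4246
M4 S977
G1 X104.5544 Y27.0736 F753
G1 X70.0379 Y77.1557
G1 X107.0026 Y125.4590
G1 X164.3645 Y105.2301
G1 X162.8515 Y44.4246
M5
G0 X84.1081 Y92.2008
M4 S977
G1 X110.7088 Y53.6299 F753
G1 X127.1498 Y18.5322
G1 X111.5669 Y64.5201
G1 X138.4403 Y5.1545
G1 X191.6762 Y54.5691
M5
G0 X37.6126 Y90.7747
M4 S977
G1 X44.0186 Y81.8130 F753
G1 X42.2115 Y70.9464
G1 X33.2498 Y64.5404
G1 X22.3832 Y66.3475
G1 X15.9772 Y75.3092
G1 X17.7843 Y86.1758
G1 X26.7460 Y92.5818
G1 X37.6126 Y90.7747
M5

1 u = 1 mm; y_m = 149.4447 − y.

[1] `<polygon>` regular polygon, #ff00ff→cut S977 F753: (162.8515,44.4246) → (104.5544,27.0736) → (70.0379,77.1557) → (107.0026,125.4590) → (164.3645,105.2301) → (162.8515,44.4246) (closed)

[2] `<path>` open polyline, #ff00ff→cut S977 F753: (84.1081,92.2008) → (110.7088,53.6299) → (127.1498,18.5322) → (111.5669,64.5201) → (138.4403,5.1545) → (191.6762,54.5691)

[3] `<path>` regular polygon, #ff00ff→cut S977 F753: (37.6126,90.7747) → (44.0186,81.8130) → (42.2115,70.9464) → (33.2498,64.5404) → (22.3832,66.3475) → (15.9772,75.3092) → (17.7843,86.1758) → (26.7460,92.5818) → (37.6126,90.7747) (closed)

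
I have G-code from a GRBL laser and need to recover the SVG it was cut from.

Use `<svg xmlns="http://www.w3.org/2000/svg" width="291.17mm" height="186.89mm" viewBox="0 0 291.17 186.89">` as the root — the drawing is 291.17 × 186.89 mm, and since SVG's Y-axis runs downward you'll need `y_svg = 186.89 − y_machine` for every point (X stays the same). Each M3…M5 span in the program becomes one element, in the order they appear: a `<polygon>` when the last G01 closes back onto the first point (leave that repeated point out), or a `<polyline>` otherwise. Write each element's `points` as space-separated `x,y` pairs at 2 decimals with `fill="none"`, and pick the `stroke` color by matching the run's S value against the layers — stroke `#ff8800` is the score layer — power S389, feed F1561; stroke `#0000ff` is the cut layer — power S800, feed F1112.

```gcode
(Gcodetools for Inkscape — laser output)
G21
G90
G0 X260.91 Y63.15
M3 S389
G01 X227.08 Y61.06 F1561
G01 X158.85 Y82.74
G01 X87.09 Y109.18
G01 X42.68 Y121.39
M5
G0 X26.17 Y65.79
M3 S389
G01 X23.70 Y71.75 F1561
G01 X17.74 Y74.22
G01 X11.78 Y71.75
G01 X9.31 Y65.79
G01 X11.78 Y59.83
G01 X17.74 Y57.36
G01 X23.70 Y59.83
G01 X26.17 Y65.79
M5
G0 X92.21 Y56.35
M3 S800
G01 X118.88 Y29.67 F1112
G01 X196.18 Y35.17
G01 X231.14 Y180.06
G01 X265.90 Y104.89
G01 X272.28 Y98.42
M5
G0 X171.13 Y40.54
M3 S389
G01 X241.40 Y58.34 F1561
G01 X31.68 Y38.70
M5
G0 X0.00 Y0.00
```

y_svg = 186.89 − y_m.

[1] S389→`#ff8800` (score); open run; points: 260.91,123.74 227.08,125.83 158.85,104.15 87.09,77.71 42.68,65.50

[2] S389→`#ff8800` (score); closed run; points: 26.17,121.10 23.70,115.14 17.74,112.67 11.78,115.14 9.31,121.10 11.78,127.06 17.74,129.53 23.70,127.06

[3] S800→`#0000ff` (cut); open run; points: 92.21,130.54 118.88,157.22 196.18,151.72 231.14,6.83 265.90,82.00 272.28,88.47

[4] S389→`#ff8800` (score); open run; points: 171.13,146.35 241.40,128.55 31.68,148.19

<svg xmlns="http://www.w3.org/2000/svg" width="291.17mm" height="186.89mm" viewBox="0 0 291.17 186.89">
  <polyline points="260.91,123.74 227.08,125.83 158.85,104.15 87.09,77.71 42.68,65.50" fill="none" stroke="#ff8800"/>
  <polygon points="26.17,121.10 23.70,115.14 17.74,112.67 11.78,115.14 9.31,121.10 11.78,127.06 17.74,129.53 23.70,127.06" fill="none" stroke="#ff8800"/>
  <polyline points="92.21,130.54 118.88,157.22 196.18,151.72 231.14,6.83 265.90,82.00 272.28,88.47" fill="none" stroke="#0000ff"/>
  <polyline points="171.13,146.35 241.40,128.55 31.68,148.19" fill="none" stroke="#ff8800"/>
</svg>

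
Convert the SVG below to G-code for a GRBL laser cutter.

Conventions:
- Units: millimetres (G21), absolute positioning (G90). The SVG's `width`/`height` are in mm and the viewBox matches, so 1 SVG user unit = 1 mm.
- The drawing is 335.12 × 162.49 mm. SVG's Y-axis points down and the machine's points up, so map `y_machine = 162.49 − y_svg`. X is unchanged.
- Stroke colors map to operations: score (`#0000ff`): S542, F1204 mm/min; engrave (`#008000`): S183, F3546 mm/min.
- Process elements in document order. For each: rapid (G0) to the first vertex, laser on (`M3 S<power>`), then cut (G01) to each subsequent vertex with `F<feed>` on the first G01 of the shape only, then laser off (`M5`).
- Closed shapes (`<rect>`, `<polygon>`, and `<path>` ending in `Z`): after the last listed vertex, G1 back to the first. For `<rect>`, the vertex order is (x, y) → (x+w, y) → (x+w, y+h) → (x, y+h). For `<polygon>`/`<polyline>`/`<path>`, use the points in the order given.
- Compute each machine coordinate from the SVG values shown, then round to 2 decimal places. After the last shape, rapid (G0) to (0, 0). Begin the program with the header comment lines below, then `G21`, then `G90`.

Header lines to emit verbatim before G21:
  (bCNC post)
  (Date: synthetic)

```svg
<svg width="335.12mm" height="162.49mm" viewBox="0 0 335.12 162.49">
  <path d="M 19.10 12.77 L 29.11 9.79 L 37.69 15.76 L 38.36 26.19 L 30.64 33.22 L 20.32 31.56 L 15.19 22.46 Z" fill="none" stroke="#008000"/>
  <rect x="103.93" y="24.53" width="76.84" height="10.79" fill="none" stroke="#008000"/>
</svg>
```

(bCNC post)
(Date: synthetic)
G21
G90
G0 X19.10 Y149.72
M3 S183
G01 X29.11 Y152.70 F3546
G01 X37.69 Y146.73
G01 X38.36 Y136.30
G01 X30.64 Y129.27
G01 X20.32 Y130.93
G01 X15.19 Y140.03
G01 X19.10 Y149.72
M5
G0 X103.93 Y137.96
M3 S183
G01 X180.77 Y137.96 F3546
G01 X180.77 Y127.17
G01 X103.93 Y127.17
G01 X103.93 Y137.96
M5
G0 X0.00 Y0.00

Since the viewBox matches the mm dimensions, user units are millimetres directly. The only transform is the Y-flip y_m = 162.49 − y_svg.

Shape 1 is a regular polygon drawn with `<path>`. Its stroke #008000 means engrave at S183, F3546. After flipping Y the toolpath is (19.10,149.72) → (29.11,152.70) → (37.69,146.73) → (38.36,136.30) → (30.64,129.27) → (20.32,130.93) → (15.19,140.03) → (19.10,149.72), returning to the start.

Shape 2 is a rectangle drawn with `<rect>`. Its stroke #008000 means engrave at S183, F3546. After flipping Y the toolpath is (103.93,137.96) → (180.77,137.96) → (180.77,127.17) → (103.93,127.17) → (103.93,137.96), returning to the start.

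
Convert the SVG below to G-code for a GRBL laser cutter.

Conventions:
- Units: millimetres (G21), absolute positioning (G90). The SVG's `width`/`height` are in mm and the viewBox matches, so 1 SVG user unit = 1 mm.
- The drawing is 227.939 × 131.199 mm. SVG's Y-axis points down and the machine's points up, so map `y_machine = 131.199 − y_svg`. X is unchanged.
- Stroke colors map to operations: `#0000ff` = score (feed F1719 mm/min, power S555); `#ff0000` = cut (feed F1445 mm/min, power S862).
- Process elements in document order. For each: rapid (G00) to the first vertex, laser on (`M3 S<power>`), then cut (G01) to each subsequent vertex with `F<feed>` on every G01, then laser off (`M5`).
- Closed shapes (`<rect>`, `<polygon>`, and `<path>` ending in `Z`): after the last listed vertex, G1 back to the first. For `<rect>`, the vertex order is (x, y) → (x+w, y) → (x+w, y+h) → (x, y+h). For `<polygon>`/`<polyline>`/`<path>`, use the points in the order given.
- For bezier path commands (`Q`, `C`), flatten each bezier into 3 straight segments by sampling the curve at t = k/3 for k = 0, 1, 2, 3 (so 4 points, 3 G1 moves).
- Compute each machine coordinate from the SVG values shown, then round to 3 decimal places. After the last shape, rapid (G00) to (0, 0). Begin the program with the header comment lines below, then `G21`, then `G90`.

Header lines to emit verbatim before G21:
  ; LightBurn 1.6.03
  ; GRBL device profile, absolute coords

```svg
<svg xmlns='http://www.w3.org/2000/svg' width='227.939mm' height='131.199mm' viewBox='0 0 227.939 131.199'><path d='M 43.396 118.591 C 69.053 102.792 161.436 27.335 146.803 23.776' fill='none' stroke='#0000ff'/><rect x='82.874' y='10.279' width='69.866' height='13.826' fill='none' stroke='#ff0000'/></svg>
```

; LightBurn 1.6.03
; GRBL device profile, absolute coords
G21
G90
G00 X43.396 Y12.608
M3 S555
G01 X84.860 Y43.421 F1719
G01 X132.199 Y84.770 F1719
G01 X146.803 Y107.423 F1719
M5
G00 X82.874 Y120.920
M3 S862
G01 X152.740 Y120.920 F1445
G01 X152.740 Y107.094 F1445
G01 X82.874 Y107.094 F1445
G01 X82.874 Y120.920 F1445
M5
G00 X0.000 Y0.000

Since the viewBox matches the mm dimensions, user units are millimetres directly. The only transform is the Y-flip y_m = 131.199 − y_svg.

Shape 1 is a cubic bezier drawn with `<path>`. Its stroke #0000ff means score at S555, F1719. After flipping Y the toolpath is (43.396,12.608) → (84.860,43.421) → (132.199,84.770) → (146.803,107.423).

Shape 2 is a rectangle drawn with `<rect>`. Its stroke #ff0000 means cut at S862, F1445. After flipping Y the toolpath is (82.874,120.920) → (152.740,120.920) → (152.740,107.094) → (82.874,107.094) → (82.874,120.920), returning to the start.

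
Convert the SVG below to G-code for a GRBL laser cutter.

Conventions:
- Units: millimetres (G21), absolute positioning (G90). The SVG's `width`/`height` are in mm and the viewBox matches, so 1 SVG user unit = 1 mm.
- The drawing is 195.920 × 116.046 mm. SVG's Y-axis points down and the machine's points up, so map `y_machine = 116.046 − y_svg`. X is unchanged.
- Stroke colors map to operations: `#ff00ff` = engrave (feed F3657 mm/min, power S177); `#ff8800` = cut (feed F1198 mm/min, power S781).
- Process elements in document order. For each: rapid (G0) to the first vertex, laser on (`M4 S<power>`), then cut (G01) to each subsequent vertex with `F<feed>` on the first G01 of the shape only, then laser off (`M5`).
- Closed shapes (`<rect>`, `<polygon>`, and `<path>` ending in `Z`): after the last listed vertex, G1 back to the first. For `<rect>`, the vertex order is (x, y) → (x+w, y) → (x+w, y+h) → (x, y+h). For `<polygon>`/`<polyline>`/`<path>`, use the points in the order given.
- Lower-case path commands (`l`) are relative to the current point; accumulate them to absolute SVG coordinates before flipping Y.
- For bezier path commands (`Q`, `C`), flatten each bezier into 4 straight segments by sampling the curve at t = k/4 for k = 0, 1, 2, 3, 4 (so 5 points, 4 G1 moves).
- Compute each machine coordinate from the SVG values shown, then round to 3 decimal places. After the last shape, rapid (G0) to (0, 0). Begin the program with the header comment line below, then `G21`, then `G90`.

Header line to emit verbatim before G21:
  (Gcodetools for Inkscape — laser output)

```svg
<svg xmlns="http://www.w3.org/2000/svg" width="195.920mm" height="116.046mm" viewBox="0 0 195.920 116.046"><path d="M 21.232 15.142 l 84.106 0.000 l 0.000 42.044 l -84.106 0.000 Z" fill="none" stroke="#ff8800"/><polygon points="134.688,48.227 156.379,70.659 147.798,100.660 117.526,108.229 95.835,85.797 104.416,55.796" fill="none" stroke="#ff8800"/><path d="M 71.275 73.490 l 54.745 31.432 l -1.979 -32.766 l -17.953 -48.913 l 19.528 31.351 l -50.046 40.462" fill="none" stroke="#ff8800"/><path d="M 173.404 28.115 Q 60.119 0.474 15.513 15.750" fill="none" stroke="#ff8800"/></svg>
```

(Gcodetools for Inkscape — laser output)
G21
G90
G0 X21.232 Y100.904
M4 S781
G01 X105.338 Y100.904 F1198
G01 X105.338 Y58.860
G01 X21.232 Y58.860
G01 X21.232 Y100.904
M5
G0 X134.688 Y67.819
M4 S781
G01 X156.379 Y45.387 F1198
G01 X147.798 Y15.386
G01 X117.526 Y7.817
G01 X95.835 Y30.249
G01 X104.416 Y60.250
G01 X134.688 Y67.819
M5
G0 X71.275 Y42.556
M4 S781
G01 X126.020 Y11.124 F1198
G01 X124.041 Y43.890
G01 X106.088 Y92.803
G01 X125.616 Y61.452
G01 X75.570 Y20.990
M5
G0 X173.404 Y87.931
M4 S781
G01 X121.054 Y99.069 F1198
G01 X77.289 Y104.843
G01 X42.108 Y105.252
G01 X15.513 Y100.296
M5
G0 X0.000 Y0.000

1 u = 1 mm; y_m = 116.046 − y.

[1] `<path>` rectangle, #ff8800→cut S781 F1198: (21.232,100.904) → (105.338,100.904) → (105.338,58.860) → (21.232,58.860) → (21.232,100.904) (closed)

[2] `<polygon>` regular polygon, #ff8800→cut S781 F1198: (134.688,67.819) → (156.379,45.387) → (147.798,15.386) → (117.526,7.817) → (95.835,30.249) → (104.416,60.250) → (134.688,67.819) (closed)

[3] `<path>` open polyline, #ff8800→cut S781 F1198: (71.275,42.556) → (126.020,11.124) → (124.041,43.890) → (106.088,92.803) → (125.616,61.452) → (75.570,20.990)

[4] `<path>` quadratic bezier, #ff8800→cut S781 F1198: (173.404,87.931) → (121.054,99.069) → (77.289,104.843) → (42.108,105.252) → (15.513,100.296)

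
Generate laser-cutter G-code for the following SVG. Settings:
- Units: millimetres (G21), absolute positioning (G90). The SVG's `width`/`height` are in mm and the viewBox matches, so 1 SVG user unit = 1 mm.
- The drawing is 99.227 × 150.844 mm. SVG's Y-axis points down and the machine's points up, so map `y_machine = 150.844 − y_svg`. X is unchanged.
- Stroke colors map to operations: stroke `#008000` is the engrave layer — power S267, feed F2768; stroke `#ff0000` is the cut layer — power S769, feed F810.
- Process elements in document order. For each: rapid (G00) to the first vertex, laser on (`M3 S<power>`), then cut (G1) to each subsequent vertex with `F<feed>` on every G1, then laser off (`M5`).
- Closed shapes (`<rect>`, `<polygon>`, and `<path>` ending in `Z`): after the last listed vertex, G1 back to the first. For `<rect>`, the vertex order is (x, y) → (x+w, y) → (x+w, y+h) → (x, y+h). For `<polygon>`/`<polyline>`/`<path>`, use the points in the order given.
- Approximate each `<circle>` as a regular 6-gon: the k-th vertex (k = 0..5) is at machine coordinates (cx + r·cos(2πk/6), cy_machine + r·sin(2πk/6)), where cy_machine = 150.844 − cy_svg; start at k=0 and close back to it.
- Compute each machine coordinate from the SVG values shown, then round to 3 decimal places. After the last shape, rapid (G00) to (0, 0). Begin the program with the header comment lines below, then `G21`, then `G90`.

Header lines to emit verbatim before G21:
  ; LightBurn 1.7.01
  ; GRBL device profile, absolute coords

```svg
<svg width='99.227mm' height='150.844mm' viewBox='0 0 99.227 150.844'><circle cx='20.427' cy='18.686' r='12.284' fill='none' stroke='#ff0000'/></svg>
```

Since the viewBox matches the mm dimensions, user units are millimetres directly. The only transform is the Y-flip y_m = 150.844 − y_svg.

Shape 1 is a circle drawn with `<circle>`. Its stroke #ff0000 means cut at S769, F810. After flipping Y the toolpath is (32.711,132.158) → (26.569,142.796) → (14.285,142.796) → (8.143,132.158) → (14.285,121.520) → (26.569,121.520) → (32.711,132.158), returning to the start.

; LightBurn 1.7.01
; GRBL device profile, absolute coords
G21
G90
G00 X32.711 Y132.158
M3 S769
G1 X26.569 Y142.796 F810
G1 X14.285 Y142.796 F810
G1 X8.143 Y132.158 F810
G1 X14.285 Y121.520 F810
G1 X26.569 Y121.520 F810
G1 X32.711 Y132.158 F810
M5
G00 X0.000 Y0.000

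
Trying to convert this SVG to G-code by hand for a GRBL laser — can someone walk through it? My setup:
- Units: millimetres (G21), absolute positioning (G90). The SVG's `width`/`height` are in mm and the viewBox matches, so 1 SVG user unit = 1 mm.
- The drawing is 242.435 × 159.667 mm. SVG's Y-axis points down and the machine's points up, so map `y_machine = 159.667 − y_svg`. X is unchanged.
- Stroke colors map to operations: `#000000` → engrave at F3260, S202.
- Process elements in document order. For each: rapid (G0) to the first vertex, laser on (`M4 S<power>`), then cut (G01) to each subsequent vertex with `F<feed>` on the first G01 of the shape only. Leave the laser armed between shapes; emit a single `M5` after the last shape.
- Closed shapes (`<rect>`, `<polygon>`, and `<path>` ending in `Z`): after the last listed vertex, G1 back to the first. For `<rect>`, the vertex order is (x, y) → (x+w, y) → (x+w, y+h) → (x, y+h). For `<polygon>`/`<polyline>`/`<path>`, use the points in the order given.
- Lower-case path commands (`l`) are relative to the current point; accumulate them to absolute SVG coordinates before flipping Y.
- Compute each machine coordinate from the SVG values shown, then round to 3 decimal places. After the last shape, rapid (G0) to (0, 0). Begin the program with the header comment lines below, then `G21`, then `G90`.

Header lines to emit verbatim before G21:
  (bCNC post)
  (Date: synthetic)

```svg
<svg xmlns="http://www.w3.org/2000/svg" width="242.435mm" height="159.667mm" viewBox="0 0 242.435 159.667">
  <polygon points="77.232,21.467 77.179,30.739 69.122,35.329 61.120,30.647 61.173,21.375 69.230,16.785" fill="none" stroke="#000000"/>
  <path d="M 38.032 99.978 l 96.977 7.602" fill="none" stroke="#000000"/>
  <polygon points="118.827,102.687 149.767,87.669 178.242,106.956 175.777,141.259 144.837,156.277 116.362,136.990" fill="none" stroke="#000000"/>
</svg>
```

(bCNC post)
(Date: synthetic)
G21
G90
G0 X77.232 Y138.200
M4 S202
G01 X77.179 Y128.928 F3260
G01 X69.122 Y124.338
G01 X61.120 Y129.020
G01 X61.173 Y138.292
G01 X69.230 Y142.882
G01 X77.232 Y138.200
G0 X38.032 Y59.689
M4 S202
G01 X135.009 Y52.087 F3260
G0 X118.827 Y56.980
M4 S202
G01 X149.767 Y71.998 F3260
G01 X178.242 Y52.711
G01 X175.777 Y18.408
G01 X144.837 Y3.390
G01 X116.362 Y22.677
G01 X118.827 Y56.980
M5
G0 X0.000 Y0.000

viewBox `0 0 242.435 159.667` with mm width/height → 1 unit = 1 mm. Flip: y_m = 159.667 − y_svg.

**Shape 1** — `<polygon>` regular polygon, stroke `#000000` → engrave (S202, F3260). Machine vertices: (77.232,138.200) → (77.179,128.928) → (69.122,124.338) → (61.120,129.020) → (61.173,138.292) → (69.230,142.882) → (77.232,138.200). Closed: final G1 returns to the first vertex.

**Shape 2** — `<path>` line segment, stroke `#000000` → engrave (S202, F3260). Machine vertices: (38.032,59.689) → (135.009,52.087). Open path.

**Shape 3** — `<polygon>` regular polygon, stroke `#000000` → engrave (S202, F3260). Machine vertices: (118.827,56.980) → (149.767,71.998) → (178.242,52.711) → (175.777,18.408) → (144.837,3.390) → (116.362,22.677) → (118.827,56.980). Closed: final G1 returns to the first vertex.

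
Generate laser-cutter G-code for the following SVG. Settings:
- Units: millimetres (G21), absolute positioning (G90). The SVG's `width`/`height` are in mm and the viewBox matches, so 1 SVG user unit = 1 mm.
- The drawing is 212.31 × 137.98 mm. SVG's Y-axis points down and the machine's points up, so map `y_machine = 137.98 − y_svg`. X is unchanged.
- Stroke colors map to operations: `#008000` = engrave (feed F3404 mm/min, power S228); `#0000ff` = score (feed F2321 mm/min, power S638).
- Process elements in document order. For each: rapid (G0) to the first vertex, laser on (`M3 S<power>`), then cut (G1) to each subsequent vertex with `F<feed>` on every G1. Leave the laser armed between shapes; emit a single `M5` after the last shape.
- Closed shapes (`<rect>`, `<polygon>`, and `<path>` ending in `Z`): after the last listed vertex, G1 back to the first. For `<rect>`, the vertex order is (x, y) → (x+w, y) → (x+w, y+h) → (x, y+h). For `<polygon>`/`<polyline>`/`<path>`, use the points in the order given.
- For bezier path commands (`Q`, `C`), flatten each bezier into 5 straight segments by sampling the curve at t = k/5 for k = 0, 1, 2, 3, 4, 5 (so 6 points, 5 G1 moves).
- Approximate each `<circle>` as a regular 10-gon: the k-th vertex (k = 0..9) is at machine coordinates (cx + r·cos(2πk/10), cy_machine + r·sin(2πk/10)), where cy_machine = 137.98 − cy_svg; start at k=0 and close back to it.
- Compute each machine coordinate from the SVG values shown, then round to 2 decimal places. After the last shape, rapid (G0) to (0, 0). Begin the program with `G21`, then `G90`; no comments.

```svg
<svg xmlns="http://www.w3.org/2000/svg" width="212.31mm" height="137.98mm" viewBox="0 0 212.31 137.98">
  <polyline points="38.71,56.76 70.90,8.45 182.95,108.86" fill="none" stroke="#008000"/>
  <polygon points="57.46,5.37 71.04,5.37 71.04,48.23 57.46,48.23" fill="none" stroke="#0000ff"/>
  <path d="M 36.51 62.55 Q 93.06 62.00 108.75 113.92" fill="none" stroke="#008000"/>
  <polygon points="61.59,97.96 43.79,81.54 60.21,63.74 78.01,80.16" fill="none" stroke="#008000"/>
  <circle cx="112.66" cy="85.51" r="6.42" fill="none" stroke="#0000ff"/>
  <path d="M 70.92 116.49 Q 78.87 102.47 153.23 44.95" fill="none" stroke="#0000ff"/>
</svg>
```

1 u = 1 mm; y_m = 137.98 − y.

[1] `<polyline>` open polyline, #008000→engrave S228 F3404: (38.71,81.22) → (70.90,129.53) → (182.95,29.12)

[2] `<polygon>` rectangle, #0000ff→score S638 F2321: (57.46,132.61) → (71.04,132.61) → (71.04,89.75) → (57.46,89.75) → (57.46,132.61) (closed)

[3] `<path>` quadratic bezier, #008000→engrave S228 F3404: (36.51,75.43) → (57.50,73.55) → (75.21,67.47) → (89.66,57.20) → (100.84,42.73) → (108.75,24.06)

[4] `<polygon>` regular polygon, #008000→engrave S228 F3404: (61.59,40.02) → (43.79,56.44) → (60.21,74.24) → (78.01,57.82) → (61.59,40.02) (closed)

[5] `<circle>` circle, #0000ff→score S638 F2321: (119.08,52.47) → (117.85,56.24) → (114.64,58.58) → (110.68,58.58) → (107.47,56.24) → (106.24,52.47) → (107.47,48.70) → (110.68,46.36) → (114.64,46.36) → (117.85,48.70) → (119.08,52.47) (closed)

[6] `<path>` quadratic bezier, #0000ff→score S638 F2321: (70.92,21.49) → (76.76,28.84) → (87.91,39.67) → (104.37,53.97) → (126.14,71.76) → (153.23,93.03)

G21
G90
G0 X38.71 Y81.22
M3 S228
G1 X70.90 Y129.53 F3404
G1 X182.95 Y29.12 F3404
G0 X57.46 Y132.61
M3 S638
G1 X71.04 Y132.61 F2321
G1 X71.04 Y89.75 F2321
G1 X57.46 Y89.75 F2321
G1 X57.46 Y132.61 F2321
G0 X36.51 Y75.43
M3 S228
G1 X57.50 Y73.55 F3404
G1 X75.21 Y67.47 F3404
G1 X89.66 Y57.20 F3404
G1 X100.84 Y42.73 F3404
G1 X108.75 Y24.06 F3404
G0 X61.59 Y40.02
M3 S228
G1 X43.79 Y56.44 F3404
G1 X60.21 Y74.24 F3404
G1 X78.01 Y57.82 F3404
G1 X61.59 Y40.02 F3404
G0 X119.08 Y52.47
M3 S638
G1 X117.85 Y56.24 F2321
G1 X114.64 Y58.58 F2321
G1 X110.68 Y58.58 F2321
G1 X107.47 Y56.24 F2321
G1 X106.24 Y52.47 F2321
G1 X107.47 Y48.70 F2321
G1 X110.68 Y46.36 F2321
G1 X114.64 Y46.36 F2321
G1 X117.85 Y48.70 F2321
G1 X119.08 Y52.47 F2321
G0 X70.92 Y21.49
M3 S638
G1 X76.76 Y28.84 F2321
G1 X87.91 Y39.67 F2321
G1 X104.37 Y53.97 F2321
G1 X126.14 Y71.76 F2321
G1 X153.23 Y93.03 F2321
M5
G0 X0.00 Y0.00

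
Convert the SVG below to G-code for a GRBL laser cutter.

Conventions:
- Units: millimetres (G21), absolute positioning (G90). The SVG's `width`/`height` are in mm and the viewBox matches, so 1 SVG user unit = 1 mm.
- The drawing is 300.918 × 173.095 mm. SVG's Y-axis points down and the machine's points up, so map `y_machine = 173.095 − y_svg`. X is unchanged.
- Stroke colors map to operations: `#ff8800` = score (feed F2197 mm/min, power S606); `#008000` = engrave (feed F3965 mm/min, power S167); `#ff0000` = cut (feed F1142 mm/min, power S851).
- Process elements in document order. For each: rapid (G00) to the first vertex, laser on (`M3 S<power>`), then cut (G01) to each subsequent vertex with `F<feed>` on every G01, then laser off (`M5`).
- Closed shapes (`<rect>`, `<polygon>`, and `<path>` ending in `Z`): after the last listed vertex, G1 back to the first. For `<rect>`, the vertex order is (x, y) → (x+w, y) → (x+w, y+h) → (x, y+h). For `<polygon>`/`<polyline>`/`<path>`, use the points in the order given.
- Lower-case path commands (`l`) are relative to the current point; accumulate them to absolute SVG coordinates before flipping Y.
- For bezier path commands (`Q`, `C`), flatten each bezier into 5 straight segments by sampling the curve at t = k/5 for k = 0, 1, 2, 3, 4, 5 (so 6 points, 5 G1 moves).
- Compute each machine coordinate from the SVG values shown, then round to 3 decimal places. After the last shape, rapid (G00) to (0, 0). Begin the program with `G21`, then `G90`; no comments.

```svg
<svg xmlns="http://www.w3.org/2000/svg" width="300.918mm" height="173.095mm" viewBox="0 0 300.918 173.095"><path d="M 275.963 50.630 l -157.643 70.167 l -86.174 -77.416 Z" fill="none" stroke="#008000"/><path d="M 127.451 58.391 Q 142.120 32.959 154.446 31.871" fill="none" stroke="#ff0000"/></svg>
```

G21
G90
G00 X275.963 Y122.465
M3 S167
G01 X118.320 Y52.298 F3965
G01 X32.146 Y129.714 F3965
G01 X275.963 Y122.465 F3965
M5
G00 X127.451 Y114.704
M3 S851
G01 X133.225 Y123.903 F1142
G01 X138.811 Y131.155 F1142
G01 X144.210 Y136.459 F1142
G01 X149.422 Y139.815 F1142
G01 X154.446 Y141.224 F1142
M5
G00 X0.000 Y0.000

Since the viewBox matches the mm dimensions, user units are millimetres directly. The only transform is the Y-flip y_m = 173.095 − y_svg.

Shape 1 is a closed polygon drawn with `<path>`. Its stroke #008000 means engrave at S167, F3965. After flipping Y the toolpath is (275.963,122.465) → (118.320,52.298) → (32.146,129.714) → (275.963,122.465), returning to the start.

Shape 2 is a quadratic bezier drawn with `<path>`. Its stroke #ff0000 means cut at S851, F1142. After flipping Y the toolpath is (127.451,114.704) → (133.225,123.903) → (138.811,131.155) → (144.210,136.459) → (149.422,139.815) → (154.446,141.224).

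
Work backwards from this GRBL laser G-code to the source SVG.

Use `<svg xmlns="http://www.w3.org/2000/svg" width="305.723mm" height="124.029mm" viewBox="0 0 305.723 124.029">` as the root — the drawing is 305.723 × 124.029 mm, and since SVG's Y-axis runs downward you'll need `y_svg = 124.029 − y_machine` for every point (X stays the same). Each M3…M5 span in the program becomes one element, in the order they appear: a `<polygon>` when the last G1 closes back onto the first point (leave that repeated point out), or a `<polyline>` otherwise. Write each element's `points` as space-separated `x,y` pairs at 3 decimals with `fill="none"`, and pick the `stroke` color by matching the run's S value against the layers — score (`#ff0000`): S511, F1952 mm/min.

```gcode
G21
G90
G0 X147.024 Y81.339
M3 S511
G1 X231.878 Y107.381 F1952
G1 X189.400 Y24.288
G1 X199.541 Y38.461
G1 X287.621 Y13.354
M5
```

Machine Y-up, SVG Y-down with viewBox height 124.029, so y_svg = 124.029 − y_machine; X carries over. Every run uses S511, so all elements get stroke `#ff0000` (score).

Run 1: The run is open, so emit a `<polyline>` with points (Y-flipped): 147.024,42.690 231.878,16.648 189.400,99.741 199.541,85.568 287.621,110.675.

<svg xmlns="http://www.w3.org/2000/svg" width="305.723mm" height="124.029mm" viewBox="0 0 305.723 124.029">
  <polyline points="147.024,42.690 231.878,16.648 189.400,99.741 199.541,85.568 287.621,110.675" fill="none" stroke="#ff0000"/>
</svg>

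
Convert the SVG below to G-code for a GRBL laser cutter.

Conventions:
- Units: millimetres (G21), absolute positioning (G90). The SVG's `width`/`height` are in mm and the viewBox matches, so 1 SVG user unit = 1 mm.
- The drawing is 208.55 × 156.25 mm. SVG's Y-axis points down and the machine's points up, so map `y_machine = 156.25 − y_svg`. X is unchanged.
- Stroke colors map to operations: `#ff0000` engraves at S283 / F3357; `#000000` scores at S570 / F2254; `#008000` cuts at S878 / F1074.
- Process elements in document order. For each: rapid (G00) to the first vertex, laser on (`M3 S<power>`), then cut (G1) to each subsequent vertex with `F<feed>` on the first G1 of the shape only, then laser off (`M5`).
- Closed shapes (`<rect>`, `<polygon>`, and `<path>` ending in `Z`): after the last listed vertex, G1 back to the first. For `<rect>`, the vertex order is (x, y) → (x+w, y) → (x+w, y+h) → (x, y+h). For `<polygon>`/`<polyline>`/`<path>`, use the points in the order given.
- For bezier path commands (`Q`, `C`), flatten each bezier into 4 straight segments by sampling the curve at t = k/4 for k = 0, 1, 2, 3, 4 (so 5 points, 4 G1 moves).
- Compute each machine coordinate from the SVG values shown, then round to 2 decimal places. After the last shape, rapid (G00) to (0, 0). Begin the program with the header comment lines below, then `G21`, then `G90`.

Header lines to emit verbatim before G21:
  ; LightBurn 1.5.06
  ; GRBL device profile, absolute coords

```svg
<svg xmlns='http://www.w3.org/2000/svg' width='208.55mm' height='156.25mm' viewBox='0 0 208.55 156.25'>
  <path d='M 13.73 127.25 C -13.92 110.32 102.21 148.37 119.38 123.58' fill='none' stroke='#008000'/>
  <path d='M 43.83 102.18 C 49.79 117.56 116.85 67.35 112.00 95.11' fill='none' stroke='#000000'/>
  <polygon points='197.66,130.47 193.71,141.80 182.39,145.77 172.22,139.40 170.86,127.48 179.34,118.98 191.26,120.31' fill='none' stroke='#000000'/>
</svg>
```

1 u = 1 mm; y_m = 156.25 − y.

[1] `<path>` cubic bezier, #008000→cut S878 F1074: (13.73,29.00) → (16.16,33.23) → (49.75,27.89) → (91.74,24.02) → (119.38,32.67)

[2] `<path>` cubic bezier, #000000→score S570 F2254: (43.83,54.07) → (57.68,52.59) → (81.97,62.25) → (104.23,69.58) → (112.00,61.14)

[3] `<polygon>` regular polygon, #000000→score S570 F2254: (197.66,25.78) → (193.71,14.45) → (182.39,10.48) → (172.22,16.85) → (170.86,28.77) → (179.34,37.27) → (191.26,35.94) → (197.66,25.78) (closed)

; LightBurn 1.5.06
; GRBL device profile, absolute coords
G21
G90
G00 X13.73 Y29.00
M3 S878
G1 X16.16 Y33.23 F1074
G1 X49.75 Y27.89
G1 X91.74 Y24.02
G1 X119.38 Y32.67
M5
G00 X43.83 Y54.07
M3 S570
G1 X57.68 Y52.59 F2254
G1 X81.97 Y62.25
G1 X104.23 Y69.58
G1 X112.00 Y61.14
M5
G00 X197.66 Y25.78
M3 S570
G1 X193.71 Y14.45 F2254
G1 X182.39 Y10.48
G1 X172.22 Y16.85
G1 X170.86 Y28.77
G1 X179.34 Y37.27
G1 X191.26 Y35.94
G1 X197.66 Y25.78
M5
G00 X0.00 Y0.00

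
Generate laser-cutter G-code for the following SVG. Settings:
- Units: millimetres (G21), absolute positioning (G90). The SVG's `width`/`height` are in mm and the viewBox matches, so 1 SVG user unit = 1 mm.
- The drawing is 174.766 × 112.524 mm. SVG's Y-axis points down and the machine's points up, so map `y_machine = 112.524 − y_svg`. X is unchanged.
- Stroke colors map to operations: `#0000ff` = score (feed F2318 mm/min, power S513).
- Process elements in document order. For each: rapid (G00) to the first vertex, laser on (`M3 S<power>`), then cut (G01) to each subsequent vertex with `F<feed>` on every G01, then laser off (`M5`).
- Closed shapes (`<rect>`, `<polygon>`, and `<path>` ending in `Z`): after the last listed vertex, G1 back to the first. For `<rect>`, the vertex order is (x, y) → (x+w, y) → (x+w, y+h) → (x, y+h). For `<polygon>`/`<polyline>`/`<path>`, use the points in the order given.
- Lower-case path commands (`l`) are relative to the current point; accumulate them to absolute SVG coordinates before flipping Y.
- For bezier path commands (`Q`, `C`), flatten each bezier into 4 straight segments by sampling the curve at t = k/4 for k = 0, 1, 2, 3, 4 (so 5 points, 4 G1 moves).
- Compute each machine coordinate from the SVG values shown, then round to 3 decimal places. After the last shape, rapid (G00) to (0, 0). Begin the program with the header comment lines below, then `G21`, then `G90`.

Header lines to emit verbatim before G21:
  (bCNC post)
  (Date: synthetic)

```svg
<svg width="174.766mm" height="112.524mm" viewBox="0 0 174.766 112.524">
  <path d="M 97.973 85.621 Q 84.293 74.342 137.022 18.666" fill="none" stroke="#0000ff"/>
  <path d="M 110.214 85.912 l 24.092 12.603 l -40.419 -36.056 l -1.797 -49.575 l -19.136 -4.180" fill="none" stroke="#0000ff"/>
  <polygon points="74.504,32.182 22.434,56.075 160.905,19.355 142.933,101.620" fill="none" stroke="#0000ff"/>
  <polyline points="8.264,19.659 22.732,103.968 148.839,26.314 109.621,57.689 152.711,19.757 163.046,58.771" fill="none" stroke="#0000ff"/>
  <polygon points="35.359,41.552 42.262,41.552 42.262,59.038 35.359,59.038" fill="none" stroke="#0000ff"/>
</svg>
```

1 u = 1 mm; y_m = 112.524 − y.

[1] `<path>` quadratic bezier, #0000ff→score S513 F2318: (97.973,26.903) → (95.284,35.317) → (100.895,49.281) → (114.808,68.795) → (137.022,93.858)

[2] `<path>` open polyline, #0000ff→score S513 F2318: (110.214,26.612) → (134.306,14.009) → (93.887,50.065) → (92.090,99.640) → (72.954,103.820)

[3] `<polygon>` closed polygon, #0000ff→score S513 F2318: (74.504,80.342) → (22.434,56.449) → (160.905,93.169) → (142.933,10.904) → (74.504,80.342) (closed)

[4] `<polyline>` open polyline, #0000ff→score S513 F2318: (8.264,92.865) → (22.732,8.556) → (148.839,86.210) → (109.621,54.835) → (152.711,92.767) → (163.046,53.753)

[5] `<polygon>` rectangle, #0000ff→score S513 F2318: (35.359,70.972) → (42.262,70.972) → (42.262,53.486) → (35.359,53.486) → (35.359,70.972) (closed)

(bCNC post)
(Date: synthetic)
G21
G90
G00 X97.973 Y26.903
M3 S513
G01 X95.284 Y35.317 F2318
G01 X100.895 Y49.281 F2318
G01 X114.808 Y68.795 F2318
G01 X137.022 Y93.858 F2318
M5
G00 X110.214 Y26.612
M3 S513
G01 X134.306 Y14.009 F2318
G01 X93.887 Y50.065 F2318
G01 X92.090 Y99.640 F2318
G01 X72.954 Y103.820 F2318
M5
G00 X74.504 Y80.342
M3 S513
G01 X22.434 Y56.449 F2318
G01 X160.905 Y93.169 F2318
G01 X142.933 Y10.904 F2318
G01 X74.504 Y80.342 F2318
M5
G00 X8.264 Y92.865
M3 S513
G01 X22.732 Y8.556 F2318
G01 X148.839 Y86.210 F2318
G01 X109.621 Y54.835 F2318
G01 X152.711 Y92.767 F2318
G01 X163.046 Y53.753 F2318
M5
G00 X35.359 Y70.972
M3 S513
G01 X42.262 Y70.972 F2318
G01 X42.262 Y53.486 F2318
G01 X35.359 Y53.486 F2318
G01 X35.359 Y70.972 F2318
M5
G00 X0.000 Y0.000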